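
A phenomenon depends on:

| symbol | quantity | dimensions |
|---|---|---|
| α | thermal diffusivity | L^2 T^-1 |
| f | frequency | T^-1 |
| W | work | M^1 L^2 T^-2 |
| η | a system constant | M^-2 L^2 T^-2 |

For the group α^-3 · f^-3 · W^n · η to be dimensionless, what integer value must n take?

2

Balance the M exponent: (1)·n from W, plus −3·(0) − 3·(0) + (-2) = -2 from the rest, must sum to zero.
n − 2 = 0, so n = 2.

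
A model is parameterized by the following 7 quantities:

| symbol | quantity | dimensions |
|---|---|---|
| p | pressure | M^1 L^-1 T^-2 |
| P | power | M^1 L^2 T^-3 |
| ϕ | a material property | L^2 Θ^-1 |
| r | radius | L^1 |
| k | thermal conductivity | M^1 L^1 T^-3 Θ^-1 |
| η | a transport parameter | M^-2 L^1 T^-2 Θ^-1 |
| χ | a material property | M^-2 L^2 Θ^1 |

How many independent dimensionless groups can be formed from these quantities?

There are 7 variables and 4 base dimensions (M, L, T, Θ).
The dimension matrix has rank 4.
Independent dimensionless groups: 7 − 4 = 3.

3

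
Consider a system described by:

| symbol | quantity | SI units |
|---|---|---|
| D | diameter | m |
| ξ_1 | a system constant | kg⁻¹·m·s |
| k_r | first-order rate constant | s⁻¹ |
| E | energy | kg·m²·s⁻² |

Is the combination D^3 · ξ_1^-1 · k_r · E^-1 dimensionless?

Sum the exponent of each base dimension across the product:
  M: 3·[D]_M − [ξ_1]_M + [k_r]_M − [E]_M = 3·(0) − (-1) + (0) − (1) = 0
  L: 3·[D]_L − [ξ_1]_L + [k_r]_L − [E]_L = 3·(1) − (1) + (0) − (2) = 0
  T: 3·[D]_T − [ξ_1]_T + [k_r]_T − [E]_T = 3·(0) − (1) + (-1) − (-2) = 0
All base exponents vanish — dimensionless.

yes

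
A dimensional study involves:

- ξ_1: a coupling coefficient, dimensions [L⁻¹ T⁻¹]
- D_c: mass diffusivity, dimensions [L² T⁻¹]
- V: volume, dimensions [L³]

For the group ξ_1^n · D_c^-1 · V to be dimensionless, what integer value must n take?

Balance the L exponent: (-1)·n from ξ_1, plus −(2) + (3) = 1 from the rest, must sum to zero.
−n + 1 = 0, so n = 1.

1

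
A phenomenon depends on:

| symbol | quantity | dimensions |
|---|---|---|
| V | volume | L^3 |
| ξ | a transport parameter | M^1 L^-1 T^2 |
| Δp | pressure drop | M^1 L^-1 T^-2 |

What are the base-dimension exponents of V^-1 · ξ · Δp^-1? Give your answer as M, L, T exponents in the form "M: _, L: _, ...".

M: 0, L: -3, T: 4

Collect each base-dimension exponent across the product:
  M: −(0) + (1) − (1) = 0
  L: −(3) + (-1) − (-1) = -3
  T: −(0) + (2) − (-2) = 4
So the dimensions are [L⁻³ T⁴].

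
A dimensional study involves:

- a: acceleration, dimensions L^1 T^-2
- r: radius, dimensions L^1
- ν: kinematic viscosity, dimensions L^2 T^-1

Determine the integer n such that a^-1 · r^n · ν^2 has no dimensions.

Balance the L exponent: (1)·n from r, plus −(1) + 2·(2) = 3 from the rest, must sum to zero.
n + 3 = 0, so n = -3.

-3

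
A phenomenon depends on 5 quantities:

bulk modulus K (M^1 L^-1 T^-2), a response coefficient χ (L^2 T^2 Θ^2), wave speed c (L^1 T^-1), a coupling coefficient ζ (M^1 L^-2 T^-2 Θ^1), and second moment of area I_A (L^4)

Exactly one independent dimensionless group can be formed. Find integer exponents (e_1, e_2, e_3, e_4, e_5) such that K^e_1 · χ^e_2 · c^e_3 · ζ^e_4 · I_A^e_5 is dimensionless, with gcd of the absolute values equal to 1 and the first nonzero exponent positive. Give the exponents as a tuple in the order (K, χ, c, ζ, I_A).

(4, 2, 4, -4, -3)

M: e_1·(1) + e_2·(0) + e_3·(0) + e_4·(1) + e_5·(0) = 0
L: e_1·(-1) + e_2·(2) + e_3·(1) + e_4·(-2) + e_5·(4) = 0
T: e_1·(-2) + e_2·(2) + e_3·(-1) + e_4·(-2) + e_5·(0) = 0
Θ: e_1·(0) + e_2·(2) + e_3·(0) + e_4·(1) + e_5·(0) = 0
Solving this homogeneous linear system for the smallest-integer solution (first nonzero entry positive) gives (4, 2, 4, -4, -3).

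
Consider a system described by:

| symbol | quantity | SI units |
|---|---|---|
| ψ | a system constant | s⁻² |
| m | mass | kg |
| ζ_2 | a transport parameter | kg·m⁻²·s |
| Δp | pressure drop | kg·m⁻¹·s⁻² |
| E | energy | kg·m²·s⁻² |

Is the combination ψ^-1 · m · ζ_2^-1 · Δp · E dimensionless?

Sum the exponent of each base dimension across the product:
  M: −[ψ]_M + [m]_M − [ζ_2]_M + [Δp]_M + [E]_M = −(0) + (1) − (1) + (1) + (1) = 2
  L: −[ψ]_L + [m]_L − [ζ_2]_L + [Δp]_L + [E]_L = −(0) + (0) − (-2) + (-1) + (2) = 3
  T: −[ψ]_T + [m]_T − [ζ_2]_T + [Δp]_T + [E]_T = −(-2) + (0) − (1) + (-2) + (-2) = -3
Net dimensions [M² L³ T⁻³] ≠ [1] — not dimensionless.

no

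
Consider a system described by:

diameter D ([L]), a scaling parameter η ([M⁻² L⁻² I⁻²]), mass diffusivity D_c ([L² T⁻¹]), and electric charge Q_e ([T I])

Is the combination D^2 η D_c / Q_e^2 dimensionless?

no

Sum the exponent of each base dimension across the product:
  M: 2·[D]_M + [η]_M + [D_c]_M − 2·[Q_e]_M = 2·(0) + (-2) + (0) − 2·(0) = -2
  L: 2·[D]_L + [η]_L + [D_c]_L − 2·[Q_e]_L = 2·(1) + (-2) + (2) − 2·(0) = 2
  T: 2·[D]_T + [η]_T + [D_c]_T − 2·[Q_e]_T = 2·(0) + (0) + (-1) − 2·(1) = -3
  I: 2·[D]_I + [η]_I + [D_c]_I − 2·[Q_e]_I = 2·(0) + (-2) + (0) − 2·(1) = -4
Net dimensions [M⁻² L² T⁻³ I⁻⁴] ≠ [1] — not dimensionless.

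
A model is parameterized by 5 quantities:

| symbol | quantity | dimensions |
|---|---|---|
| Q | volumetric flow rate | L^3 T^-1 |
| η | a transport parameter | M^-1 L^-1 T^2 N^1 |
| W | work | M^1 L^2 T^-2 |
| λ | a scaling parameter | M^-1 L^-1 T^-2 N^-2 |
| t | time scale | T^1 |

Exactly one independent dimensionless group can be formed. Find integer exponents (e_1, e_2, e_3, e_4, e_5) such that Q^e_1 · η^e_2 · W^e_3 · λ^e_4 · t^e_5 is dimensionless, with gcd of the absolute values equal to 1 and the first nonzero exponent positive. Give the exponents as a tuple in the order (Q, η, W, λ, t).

M: e_1·(0) + e_2·(-1) + e_3·(1) + e_4·(-1) + e_5·(0) = 0
L: e_1·(3) + e_2·(-1) + e_3·(2) + e_4·(-1) + e_5·(0) = 0
T: e_1·(-1) + e_2·(2) + e_3·(-2) + e_4·(-2) + e_5·(1) = 0
N: e_1·(0) + e_2·(1) + e_3·(0) + e_4·(-2) + e_5·(0) = 0
Solving this homogeneous linear system for the smallest-integer solution (first nonzero entry positive) gives (1, -2, -3, -1, -3).

(1, -2, -3, -1, -3)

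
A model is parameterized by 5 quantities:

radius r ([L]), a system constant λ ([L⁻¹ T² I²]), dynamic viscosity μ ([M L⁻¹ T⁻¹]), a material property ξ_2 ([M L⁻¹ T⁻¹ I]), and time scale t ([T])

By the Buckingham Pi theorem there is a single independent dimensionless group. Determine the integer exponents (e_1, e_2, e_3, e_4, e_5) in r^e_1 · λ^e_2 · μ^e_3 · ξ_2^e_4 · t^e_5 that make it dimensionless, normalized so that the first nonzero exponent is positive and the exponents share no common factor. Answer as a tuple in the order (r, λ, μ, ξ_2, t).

(1, 1, 2, -2, -2)

M: e_1·(0) + e_2·(0) + e_3·(1) + e_4·(1) + e_5·(0) = 0
L: e_1·(1) + e_2·(-1) + e_3·(-1) + e_4·(-1) + e_5·(0) = 0
T: e_1·(0) + e_2·(2) + e_3·(-1) + e_4·(-1) + e_5·(1) = 0
I: e_1·(0) + e_2·(2) + e_3·(0) + e_4·(1) + e_5·(0) = 0
Solving this homogeneous linear system for the smallest-integer solution (first nonzero entry positive) gives (1, 1, 2, -2, -2).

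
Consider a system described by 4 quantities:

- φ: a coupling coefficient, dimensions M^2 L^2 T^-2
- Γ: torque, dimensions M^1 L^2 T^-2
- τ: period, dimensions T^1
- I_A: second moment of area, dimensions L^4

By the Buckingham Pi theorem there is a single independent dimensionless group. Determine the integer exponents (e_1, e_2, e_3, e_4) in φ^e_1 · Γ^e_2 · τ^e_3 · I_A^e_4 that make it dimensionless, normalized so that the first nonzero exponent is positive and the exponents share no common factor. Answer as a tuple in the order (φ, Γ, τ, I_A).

(2, -4, -4, 1)

M: e_1·(2) + e_2·(1) + e_3·(0) + e_4·(0) = 0
L: e_1·(2) + e_2·(2) + e_3·(0) + e_4·(4) = 0
T: e_1·(-2) + e_2·(-2) + e_3·(1) + e_4·(0) = 0
Solving this homogeneous linear system for the smallest-integer solution (first nonzero entry positive) gives (2, -4, -4, 1).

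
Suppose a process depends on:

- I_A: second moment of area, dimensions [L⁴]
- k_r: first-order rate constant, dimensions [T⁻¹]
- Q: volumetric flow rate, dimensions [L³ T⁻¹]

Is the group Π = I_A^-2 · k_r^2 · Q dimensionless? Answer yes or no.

no

Sum the exponent of each base dimension across the product:
  L: −2·[I_A]_L + 2·[k_r]_L + [Q]_L = −2·(4) + 2·(0) + (3) = -5
  T: −2·[I_A]_T + 2·[k_r]_T + [Q]_T = −2·(0) + 2·(-1) + (-1) = -3
Net dimensions [L⁻⁵ T⁻³] ≠ [1] — not dimensionless.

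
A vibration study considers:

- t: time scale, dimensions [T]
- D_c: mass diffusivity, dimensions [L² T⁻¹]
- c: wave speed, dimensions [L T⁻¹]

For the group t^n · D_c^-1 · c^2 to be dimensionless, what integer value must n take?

1

Balance the T exponent: (1)·n from t, plus −(-1) + 2·(-1) = -1 from the rest, must sum to zero.
n − 1 = 0, so n = 1.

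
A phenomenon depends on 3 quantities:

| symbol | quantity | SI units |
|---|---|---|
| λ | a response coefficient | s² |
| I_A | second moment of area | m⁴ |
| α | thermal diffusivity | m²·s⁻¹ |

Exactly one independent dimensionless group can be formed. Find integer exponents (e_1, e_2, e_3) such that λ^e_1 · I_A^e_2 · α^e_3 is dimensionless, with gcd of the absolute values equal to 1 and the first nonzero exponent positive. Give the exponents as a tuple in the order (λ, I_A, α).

(1, -1, 2)

L: e_1·(0) + e_2·(4) + e_3·(2) = 0
T: e_1·(2) + e_2·(0) + e_3·(-1) = 0
Solving this homogeneous linear system for the smallest-integer solution (first nonzero entry positive) gives (1, -1, 2).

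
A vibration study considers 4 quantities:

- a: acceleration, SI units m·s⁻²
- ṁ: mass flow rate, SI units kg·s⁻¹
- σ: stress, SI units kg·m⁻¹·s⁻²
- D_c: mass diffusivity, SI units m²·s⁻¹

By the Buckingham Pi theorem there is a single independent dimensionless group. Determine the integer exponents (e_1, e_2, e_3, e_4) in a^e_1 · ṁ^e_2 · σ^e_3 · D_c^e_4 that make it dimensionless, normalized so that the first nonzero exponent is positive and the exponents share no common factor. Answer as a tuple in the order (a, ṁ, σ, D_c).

(1, 1, -1, -1)

M: e_1·(0) + e_2·(1) + e_3·(1) + e_4·(0) = 0
L: e_1·(1) + e_2·(0) + e_3·(-1) + e_4·(2) = 0
T: e_1·(-2) + e_2·(-1) + e_3·(-2) + e_4·(-1) = 0
Solving this homogeneous linear system for the smallest-integer solution (first nonzero entry positive) gives (1, 1, -1, -1).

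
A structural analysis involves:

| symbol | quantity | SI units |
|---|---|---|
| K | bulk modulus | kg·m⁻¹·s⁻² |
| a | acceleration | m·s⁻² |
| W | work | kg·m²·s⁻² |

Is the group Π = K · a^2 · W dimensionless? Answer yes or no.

no

Sum the exponent of each base dimension across the product:
  M: [K]_M + 2·[a]_M + [W]_M = (1) + 2·(0) + (1) = 2
  L: [K]_L + 2·[a]_L + [W]_L = (-1) + 2·(1) + (2) = 3
  T: [K]_T + 2·[a]_T + [W]_T = (-2) + 2·(-2) + (-2) = -8
Net dimensions [M² L³ T⁻⁸] ≠ [1] — not dimensionless.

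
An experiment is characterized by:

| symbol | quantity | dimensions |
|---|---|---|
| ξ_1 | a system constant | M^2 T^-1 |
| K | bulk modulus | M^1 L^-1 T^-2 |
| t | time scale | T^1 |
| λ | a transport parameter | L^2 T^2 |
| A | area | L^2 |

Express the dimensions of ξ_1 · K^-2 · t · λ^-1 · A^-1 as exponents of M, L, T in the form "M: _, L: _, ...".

Collect each base-dimension exponent across the product:
  M: (2) − 2·(1) + (0) − (0) − (0) = 0
  L: (0) − 2·(-1) + (0) − (2) − (2) = -2
  T: (-1) − 2·(-2) + (1) − (2) − (0) = 2
So the dimensions are [L⁻² T²].

M: 0, L: -2, T: 2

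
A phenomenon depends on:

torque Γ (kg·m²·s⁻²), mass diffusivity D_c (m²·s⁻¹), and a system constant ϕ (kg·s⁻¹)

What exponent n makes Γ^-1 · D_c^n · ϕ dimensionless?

1

Balance the L exponent: (2)·n from D_c, plus −(2) + (0) = -2 from the rest, must sum to zero.
2n − 2 = 0, so n = 1.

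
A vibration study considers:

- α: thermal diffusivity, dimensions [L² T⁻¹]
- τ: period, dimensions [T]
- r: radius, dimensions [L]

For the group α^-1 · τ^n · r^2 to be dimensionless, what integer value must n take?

-1

Balance the T exponent: (1)·n from τ, plus −(-1) + 2·(0) = 1 from the rest, must sum to zero.
n + 1 = 0, so n = -1.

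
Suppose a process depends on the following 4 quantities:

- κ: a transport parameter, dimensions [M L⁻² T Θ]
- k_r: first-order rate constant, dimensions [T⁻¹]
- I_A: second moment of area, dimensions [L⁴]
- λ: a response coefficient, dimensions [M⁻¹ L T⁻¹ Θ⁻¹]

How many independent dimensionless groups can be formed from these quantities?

There are 4 variables and 4 base dimensions (M, L, T, Θ).
The dimension matrix has rank 3 (less than 4: the dimension vectors are linearly dependent).
Independent dimensionless groups: 4 − 3 = 1.

1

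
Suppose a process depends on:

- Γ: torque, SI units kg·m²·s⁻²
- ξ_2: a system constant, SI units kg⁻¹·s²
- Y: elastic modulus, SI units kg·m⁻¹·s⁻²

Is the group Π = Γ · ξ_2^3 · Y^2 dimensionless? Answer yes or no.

Sum the exponent of each base dimension across the product:
  M: [Γ]_M + 3·[ξ_2]_M + 2·[Y]_M = (1) + 3·(-1) + 2·(1) = 0
  L: [Γ]_L + 3·[ξ_2]_L + 2·[Y]_L = (2) + 3·(0) + 2·(-1) = 0
  T: [Γ]_T + 3·[ξ_2]_T + 2·[Y]_T = (-2) + 3·(2) + 2·(-2) = 0
  I: [Γ]_I + 3·[ξ_2]_I + 2·[Y]_I = (0) + 3·(0) + 2·(0) = 0
All base exponents vanish — dimensionless.

yes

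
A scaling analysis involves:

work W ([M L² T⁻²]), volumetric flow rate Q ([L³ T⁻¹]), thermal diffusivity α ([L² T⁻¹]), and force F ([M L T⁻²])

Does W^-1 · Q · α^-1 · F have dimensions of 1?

Sum the exponent of each base dimension across the product:
  M: −[W]_M + [Q]_M − [α]_M + [F]_M = −(1) + (0) − (0) + (1) = 0
  L: −[W]_L + [Q]_L − [α]_L + [F]_L = −(2) + (3) − (2) + (1) = 0
  T: −[W]_T + [Q]_T − [α]_T + [F]_T = −(-2) + (-1) − (-1) + (-2) = 0
All base exponents vanish — dimensionless.

yes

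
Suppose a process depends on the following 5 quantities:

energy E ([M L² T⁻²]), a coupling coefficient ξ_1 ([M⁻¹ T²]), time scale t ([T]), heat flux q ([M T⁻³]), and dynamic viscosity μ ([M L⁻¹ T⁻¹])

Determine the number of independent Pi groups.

There are 5 variables and 3 base dimensions (M, L, T).
The dimension matrix has rank 3.
Independent dimensionless groups: 5 − 3 = 2.

2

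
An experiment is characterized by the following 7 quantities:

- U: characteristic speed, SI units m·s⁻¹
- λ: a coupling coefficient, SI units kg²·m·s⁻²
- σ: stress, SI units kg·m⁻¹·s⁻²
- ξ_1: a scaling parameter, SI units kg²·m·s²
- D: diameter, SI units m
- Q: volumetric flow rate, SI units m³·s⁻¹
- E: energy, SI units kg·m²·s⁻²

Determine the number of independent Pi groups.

There are 7 variables and 3 base dimensions (M, L, T).
The dimension matrix has rank 3.
Independent dimensionless groups: 7 − 3 = 4.

4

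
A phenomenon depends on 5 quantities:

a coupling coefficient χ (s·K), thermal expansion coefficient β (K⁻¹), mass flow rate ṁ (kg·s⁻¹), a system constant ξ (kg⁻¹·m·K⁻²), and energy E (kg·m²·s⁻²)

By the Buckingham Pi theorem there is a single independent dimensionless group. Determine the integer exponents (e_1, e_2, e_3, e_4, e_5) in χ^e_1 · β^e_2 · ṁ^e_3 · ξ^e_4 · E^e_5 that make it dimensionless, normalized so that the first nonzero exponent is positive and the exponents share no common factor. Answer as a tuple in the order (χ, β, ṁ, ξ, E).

(1, -3, 3, 2, -1)

M: e_1·(0) + e_2·(0) + e_3·(1) + e_4·(-1) + e_5·(1) = 0
L: e_1·(0) + e_2·(0) + e_3·(0) + e_4·(1) + e_5·(2) = 0
T: e_1·(1) + e_2·(0) + e_3·(-1) + e_4·(0) + e_5·(-2) = 0
Θ: e_1·(1) + e_2·(-1) + e_3·(0) + e_4·(-2) + e_5·(0) = 0
Solving this homogeneous linear system for the smallest-integer solution (first nonzero entry positive) gives (1, -3, 3, 2, -1).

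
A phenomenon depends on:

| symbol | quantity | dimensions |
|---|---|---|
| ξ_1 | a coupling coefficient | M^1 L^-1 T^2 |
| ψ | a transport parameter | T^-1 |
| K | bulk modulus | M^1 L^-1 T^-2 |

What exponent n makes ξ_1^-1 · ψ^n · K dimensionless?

-4

Balance the T exponent: (-1)·n from ψ, plus −(2) + (-2) = -4 from the rest, must sum to zero.
−n − 4 = 0, so n = -4.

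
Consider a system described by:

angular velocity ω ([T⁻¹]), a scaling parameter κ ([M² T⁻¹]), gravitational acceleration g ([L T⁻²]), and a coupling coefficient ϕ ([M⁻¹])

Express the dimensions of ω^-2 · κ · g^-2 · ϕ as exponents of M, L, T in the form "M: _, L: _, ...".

Collect each base-dimension exponent across the product:
  M: −2·(0) + (2) − 2·(0) + (-1) = 1
  L: −2·(0) + (0) − 2·(1) + (0) = -2
  T: −2·(-1) + (-1) − 2·(-2) + (0) = 5
So the dimensions are [M L⁻² T⁵].

M: 1, L: -2, T: 5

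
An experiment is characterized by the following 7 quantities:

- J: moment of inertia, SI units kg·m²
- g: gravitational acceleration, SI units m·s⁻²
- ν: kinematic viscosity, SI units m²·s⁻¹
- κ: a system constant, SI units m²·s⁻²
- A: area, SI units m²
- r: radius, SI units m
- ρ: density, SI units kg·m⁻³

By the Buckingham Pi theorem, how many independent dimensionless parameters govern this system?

4

There are 7 variables and 3 base dimensions (M, L, T).
The dimension matrix has rank 3.
Independent dimensionless groups: 7 − 3 = 4.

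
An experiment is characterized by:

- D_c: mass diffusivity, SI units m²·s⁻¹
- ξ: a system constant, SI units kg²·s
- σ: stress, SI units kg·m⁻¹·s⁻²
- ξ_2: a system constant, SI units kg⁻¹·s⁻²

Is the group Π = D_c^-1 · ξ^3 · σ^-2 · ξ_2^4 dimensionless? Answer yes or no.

yes

Sum the exponent of each base dimension across the product:
  M: −[D_c]_M + 3·[ξ]_M − 2·[σ]_M + 4·[ξ_2]_M = −(0) + 3·(2) − 2·(1) + 4·(-1) = 0
  L: −[D_c]_L + 3·[ξ]_L − 2·[σ]_L + 4·[ξ_2]_L = −(2) + 3·(0) − 2·(-1) + 4·(0) = 0
  T: −[D_c]_T + 3·[ξ]_T − 2·[σ]_T + 4·[ξ_2]_T = −(-1) + 3·(1) − 2·(-2) + 4·(-2) = 0
All base exponents vanish — dimensionless.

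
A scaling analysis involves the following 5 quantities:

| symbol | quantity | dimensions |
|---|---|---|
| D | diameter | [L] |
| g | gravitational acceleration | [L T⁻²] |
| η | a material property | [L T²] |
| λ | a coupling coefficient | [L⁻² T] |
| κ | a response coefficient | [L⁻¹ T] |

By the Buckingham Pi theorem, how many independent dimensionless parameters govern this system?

There are 5 variables and 2 base dimensions (L, T).
The dimension matrix has rank 2.
Independent dimensionless groups: 5 − 2 = 3.

3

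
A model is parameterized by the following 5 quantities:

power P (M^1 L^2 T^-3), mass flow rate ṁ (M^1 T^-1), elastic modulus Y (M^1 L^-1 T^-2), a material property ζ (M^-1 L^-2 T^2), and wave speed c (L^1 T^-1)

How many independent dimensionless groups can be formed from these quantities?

There are 5 variables and 3 base dimensions (M, L, T).
The dimension matrix has rank 3.
Independent dimensionless groups: 5 − 3 = 2.

2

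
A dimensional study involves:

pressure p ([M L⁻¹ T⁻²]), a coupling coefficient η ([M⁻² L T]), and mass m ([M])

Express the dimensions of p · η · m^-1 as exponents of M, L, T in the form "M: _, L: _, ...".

Collect each base-dimension exponent across the product:
  M: (1) + (-2) − (1) = -2
  L: (-1) + (1) − (0) = 0
  T: (-2) + (1) − (0) = -1
So the dimensions are [M⁻² T⁻¹].

M: -2, L: 0, T: -1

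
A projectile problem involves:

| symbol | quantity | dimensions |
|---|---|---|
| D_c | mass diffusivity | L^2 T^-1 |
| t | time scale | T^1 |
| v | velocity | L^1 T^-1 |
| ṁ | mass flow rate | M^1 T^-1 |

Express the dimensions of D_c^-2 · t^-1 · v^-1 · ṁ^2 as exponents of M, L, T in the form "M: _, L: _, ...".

Collect each base-dimension exponent across the product:
  M: −2·(0) − (0) − (0) + 2·(1) = 2
  L: −2·(2) − (0) − (1) + 2·(0) = -5
  T: −2·(-1) − (1) − (-1) + 2·(-1) = 0
So the dimensions are [M² L⁻⁵].

M: 2, L: -5, T: 0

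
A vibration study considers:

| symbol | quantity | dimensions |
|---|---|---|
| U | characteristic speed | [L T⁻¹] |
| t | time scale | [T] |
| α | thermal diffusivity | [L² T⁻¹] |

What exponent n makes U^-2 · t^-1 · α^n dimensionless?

1

Balance the L exponent: (2)·n from α, plus −2·(1) − (0) = -2 from the rest, must sum to zero.
2n − 2 = 0, so n = 1.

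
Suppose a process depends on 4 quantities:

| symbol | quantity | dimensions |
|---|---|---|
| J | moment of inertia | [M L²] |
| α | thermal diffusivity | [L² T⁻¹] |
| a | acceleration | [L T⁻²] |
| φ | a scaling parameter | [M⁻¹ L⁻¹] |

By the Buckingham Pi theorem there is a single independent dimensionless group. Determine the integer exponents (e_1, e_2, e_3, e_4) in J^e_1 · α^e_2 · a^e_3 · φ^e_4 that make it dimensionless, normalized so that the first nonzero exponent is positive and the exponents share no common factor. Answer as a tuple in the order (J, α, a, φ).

(3, -2, 1, 3)

M: e_1·(1) + e_2·(0) + e_3·(0) + e_4·(-1) = 0
L: e_1·(2) + e_2·(2) + e_3·(1) + e_4·(-1) = 0
T: e_1·(0) + e_2·(-1) + e_3·(-2) + e_4·(0) = 0
Solving this homogeneous linear system for the smallest-integer solution (first nonzero entry positive) gives (3, -2, 1, 3).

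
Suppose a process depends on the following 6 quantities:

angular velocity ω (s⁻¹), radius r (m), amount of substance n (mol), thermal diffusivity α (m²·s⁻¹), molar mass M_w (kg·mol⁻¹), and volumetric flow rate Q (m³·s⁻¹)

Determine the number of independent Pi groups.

2

There are 6 variables and 4 base dimensions (M, L, T, N).
The dimension matrix has rank 4.
Independent dimensionless groups: 6 − 4 = 2.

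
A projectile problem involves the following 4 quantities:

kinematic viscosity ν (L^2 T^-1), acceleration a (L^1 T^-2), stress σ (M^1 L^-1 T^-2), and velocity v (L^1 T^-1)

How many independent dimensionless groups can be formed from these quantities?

1

There are 4 variables and 3 base dimensions (M, L, T).
The dimension matrix has rank 3.
Independent dimensionless groups: 4 − 3 = 1.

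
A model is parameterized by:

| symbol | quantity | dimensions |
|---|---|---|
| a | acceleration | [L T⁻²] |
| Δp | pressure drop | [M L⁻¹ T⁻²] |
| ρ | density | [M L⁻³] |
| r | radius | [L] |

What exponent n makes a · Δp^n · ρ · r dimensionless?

-1

Balance the M exponent: (1)·n from Δp, plus (0) + (1) + (0) = 1 from the rest, must sum to zero.
n + 1 = 0, so n = -1.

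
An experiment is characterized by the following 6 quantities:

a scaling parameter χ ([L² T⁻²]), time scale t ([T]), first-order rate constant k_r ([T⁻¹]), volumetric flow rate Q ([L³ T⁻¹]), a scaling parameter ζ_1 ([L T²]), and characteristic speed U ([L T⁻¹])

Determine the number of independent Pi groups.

There are 6 variables and 2 base dimensions (L, T).
The dimension matrix has rank 2.
Independent dimensionless groups: 6 − 2 = 4.

4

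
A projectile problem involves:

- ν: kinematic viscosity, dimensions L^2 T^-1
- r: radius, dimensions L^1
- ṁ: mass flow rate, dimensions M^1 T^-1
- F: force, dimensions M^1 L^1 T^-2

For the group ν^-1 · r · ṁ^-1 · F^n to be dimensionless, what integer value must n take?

Balance the M exponent: (1)·n from F, plus −(0) + (0) − (1) = -1 from the rest, must sum to zero.
n − 1 = 0, so n = 1.

1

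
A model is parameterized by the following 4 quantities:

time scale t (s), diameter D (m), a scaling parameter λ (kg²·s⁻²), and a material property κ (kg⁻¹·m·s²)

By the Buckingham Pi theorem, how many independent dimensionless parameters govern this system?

1

There are 4 variables and 3 base dimensions (M, L, T).
The dimension matrix has rank 3.
Independent dimensionless groups: 4 − 3 = 1.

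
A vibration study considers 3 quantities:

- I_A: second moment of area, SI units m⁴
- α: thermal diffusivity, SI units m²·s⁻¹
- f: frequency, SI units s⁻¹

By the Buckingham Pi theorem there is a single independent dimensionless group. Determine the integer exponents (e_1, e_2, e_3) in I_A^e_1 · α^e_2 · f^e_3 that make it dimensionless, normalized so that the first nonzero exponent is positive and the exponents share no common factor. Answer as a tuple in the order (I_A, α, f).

(1, -2, 2)

L: e_1·(4) + e_2·(2) + e_3·(0) = 0
T: e_1·(0) + e_2·(-1) + e_3·(-1) = 0
Solving this homogeneous linear system for the smallest-integer solution (first nonzero entry positive) gives (1, -2, 2).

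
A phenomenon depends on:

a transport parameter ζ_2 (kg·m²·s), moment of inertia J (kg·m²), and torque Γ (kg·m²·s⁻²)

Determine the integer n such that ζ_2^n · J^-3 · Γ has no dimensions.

2

Balance the M exponent: (1)·n from ζ_2, plus −3·(1) + (1) = -2 from the rest, must sum to zero.
n − 2 = 0, so n = 2.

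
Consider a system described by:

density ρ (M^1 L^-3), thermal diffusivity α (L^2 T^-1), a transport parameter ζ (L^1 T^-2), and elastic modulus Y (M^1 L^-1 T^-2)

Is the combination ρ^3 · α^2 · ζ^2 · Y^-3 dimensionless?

yes

Sum the exponent of each base dimension across the product:
  M: 3·[ρ]_M + 2·[α]_M + 2·[ζ]_M − 3·[Y]_M = 3·(1) + 2·(0) + 2·(0) − 3·(1) = 0
  L: 3·[ρ]_L + 2·[α]_L + 2·[ζ]_L − 3·[Y]_L = 3·(-3) + 2·(2) + 2·(1) − 3·(-1) = 0
  T: 3·[ρ]_T + 2·[α]_T + 2·[ζ]_T − 3·[Y]_T = 3·(0) + 2·(-1) + 2·(-2) − 3·(-2) = 0
All base exponents vanish — dimensionless.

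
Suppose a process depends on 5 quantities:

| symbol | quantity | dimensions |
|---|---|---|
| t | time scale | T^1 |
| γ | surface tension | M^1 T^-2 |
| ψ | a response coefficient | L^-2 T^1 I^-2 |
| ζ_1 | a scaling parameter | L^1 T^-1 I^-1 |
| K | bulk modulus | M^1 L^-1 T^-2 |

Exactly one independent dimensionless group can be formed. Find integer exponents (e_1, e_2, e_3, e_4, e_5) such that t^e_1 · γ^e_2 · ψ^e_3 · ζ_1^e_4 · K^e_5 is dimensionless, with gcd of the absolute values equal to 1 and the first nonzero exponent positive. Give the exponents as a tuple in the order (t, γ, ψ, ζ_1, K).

M: e_1·(0) + e_2·(1) + e_3·(0) + e_4·(0) + e_5·(1) = 0
L: e_1·(0) + e_2·(0) + e_3·(-2) + e_4·(1) + e_5·(-1) = 0
T: e_1·(1) + e_2·(-2) + e_3·(1) + e_4·(-1) + e_5·(-2) = 0
I: e_1·(0) + e_2·(0) + e_3·(-2) + e_4·(-1) + e_5·(0) = 0
Solving this homogeneous linear system for the smallest-integer solution (first nonzero entry positive) gives (3, -4, -1, 2, 4).

(3, -4, -1, 2, 4)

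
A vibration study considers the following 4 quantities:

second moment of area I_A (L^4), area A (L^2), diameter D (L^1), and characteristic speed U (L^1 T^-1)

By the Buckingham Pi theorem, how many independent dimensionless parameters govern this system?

2

There are 4 variables and 2 base dimensions (L, T).
The dimension matrix has rank 2.
Independent dimensionless groups: 4 − 2 = 2.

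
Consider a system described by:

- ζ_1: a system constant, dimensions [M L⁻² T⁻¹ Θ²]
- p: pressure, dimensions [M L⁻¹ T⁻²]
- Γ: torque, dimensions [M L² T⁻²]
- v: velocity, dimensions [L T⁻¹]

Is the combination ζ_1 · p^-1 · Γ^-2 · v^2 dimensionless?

no

Sum the exponent of each base dimension across the product:
  M: [ζ_1]_M − [p]_M − 2·[Γ]_M + 2·[v]_M = (1) − (1) − 2·(1) + 2·(0) = -2
  L: [ζ_1]_L − [p]_L − 2·[Γ]_L + 2·[v]_L = (-2) − (-1) − 2·(2) + 2·(1) = -3
  T: [ζ_1]_T − [p]_T − 2·[Γ]_T + 2·[v]_T = (-1) − (-2) − 2·(-2) + 2·(-1) = 3
  Θ: [ζ_1]_Θ − [p]_Θ − 2·[Γ]_Θ + 2·[v]_Θ = (2) − (0) − 2·(0) + 2·(0) = 2
Net dimensions [M⁻² L⁻³ T³ Θ²] ≠ [1] — not dimensionless.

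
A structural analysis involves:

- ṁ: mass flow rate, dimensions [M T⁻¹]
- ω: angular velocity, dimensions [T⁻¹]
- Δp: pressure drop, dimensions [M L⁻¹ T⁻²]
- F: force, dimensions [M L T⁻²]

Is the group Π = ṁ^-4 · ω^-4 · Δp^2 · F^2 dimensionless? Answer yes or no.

yes

Sum the exponent of each base dimension across the product:
  M: −4·[ṁ]_M − 4·[ω]_M + 2·[Δp]_M + 2·[F]_M = −4·(1) − 4·(0) + 2·(1) + 2·(1) = 0
  L: −4·[ṁ]_L − 4·[ω]_L + 2·[Δp]_L + 2·[F]_L = −4·(0) − 4·(0) + 2·(-1) + 2·(1) = 0
  T: −4·[ṁ]_T − 4·[ω]_T + 2·[Δp]_T + 2·[F]_T = −4·(-1) − 4·(-1) + 2·(-2) + 2·(-2) = 0
All base exponents vanish — dimensionless.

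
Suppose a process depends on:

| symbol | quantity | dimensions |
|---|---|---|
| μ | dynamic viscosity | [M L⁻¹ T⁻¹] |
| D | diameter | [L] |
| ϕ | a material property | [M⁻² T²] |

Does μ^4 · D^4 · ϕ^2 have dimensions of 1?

Sum the exponent of each base dimension across the product:
  M: 4·[μ]_M + 4·[D]_M + 2·[ϕ]_M = 4·(1) + 4·(0) + 2·(-2) = 0
  L: 4·[μ]_L + 4·[D]_L + 2·[ϕ]_L = 4·(-1) + 4·(1) + 2·(0) = 0
  T: 4·[μ]_T + 4·[D]_T + 2·[ϕ]_T = 4·(-1) + 4·(0) + 2·(2) = 0
All base exponents vanish — dimensionless.

yes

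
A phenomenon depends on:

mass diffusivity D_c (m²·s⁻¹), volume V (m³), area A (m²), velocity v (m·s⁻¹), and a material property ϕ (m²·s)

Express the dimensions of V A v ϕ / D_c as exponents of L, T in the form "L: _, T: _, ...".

Collect each base-dimension exponent across the product:
  L: −(2) + (3) + (2) + (1) + (2) = 6
  T: −(-1) + (0) + (0) + (-1) + (1) = 1
So the dimensions are [L⁶ T].

L: 6, T: 1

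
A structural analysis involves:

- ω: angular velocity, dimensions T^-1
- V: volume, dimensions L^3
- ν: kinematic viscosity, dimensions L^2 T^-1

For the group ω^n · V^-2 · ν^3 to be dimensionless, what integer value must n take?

-3

Balance the T exponent: (-1)·n from ω, plus −2·(0) + 3·(-1) = -3 from the rest, must sum to zero.
−n − 3 = 0, so n = -3.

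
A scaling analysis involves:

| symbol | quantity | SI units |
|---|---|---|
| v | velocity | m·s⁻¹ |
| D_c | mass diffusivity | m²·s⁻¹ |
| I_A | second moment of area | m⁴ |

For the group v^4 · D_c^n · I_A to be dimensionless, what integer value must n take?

Balance the L exponent: (2)·n from D_c, plus 4·(1) + (4) = 8 from the rest, must sum to zero.
2n + 8 = 0, so n = -4.

-4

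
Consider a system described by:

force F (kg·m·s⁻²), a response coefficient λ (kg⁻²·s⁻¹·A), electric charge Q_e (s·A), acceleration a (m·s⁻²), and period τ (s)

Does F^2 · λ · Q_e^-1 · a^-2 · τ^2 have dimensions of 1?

Sum the exponent of each base dimension across the product:
  M: 2·[F]_M + [λ]_M − [Q_e]_M − 2·[a]_M + 2·[τ]_M = 2·(1) + (-2) − (0) − 2·(0) + 2·(0) = 0
  L: 2·[F]_L + [λ]_L − [Q_e]_L − 2·[a]_L + 2·[τ]_L = 2·(1) + (0) − (0) − 2·(1) + 2·(0) = 0
  T: 2·[F]_T + [λ]_T − [Q_e]_T − 2·[a]_T + 2·[τ]_T = 2·(-2) + (-1) − (1) − 2·(-2) + 2·(1) = 0
  I: 2·[F]_I + [λ]_I − [Q_e]_I − 2·[a]_I + 2·[τ]_I = 2·(0) + (1) − (1) − 2·(0) + 2·(0) = 0
All base exponents vanish — dimensionless.

yes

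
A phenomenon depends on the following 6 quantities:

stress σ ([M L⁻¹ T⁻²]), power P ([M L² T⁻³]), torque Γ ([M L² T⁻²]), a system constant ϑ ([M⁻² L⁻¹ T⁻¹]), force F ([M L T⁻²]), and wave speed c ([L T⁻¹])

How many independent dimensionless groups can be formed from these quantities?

3

There are 6 variables and 3 base dimensions (M, L, T).
The dimension matrix has rank 3.
Independent dimensionless groups: 6 − 3 = 3.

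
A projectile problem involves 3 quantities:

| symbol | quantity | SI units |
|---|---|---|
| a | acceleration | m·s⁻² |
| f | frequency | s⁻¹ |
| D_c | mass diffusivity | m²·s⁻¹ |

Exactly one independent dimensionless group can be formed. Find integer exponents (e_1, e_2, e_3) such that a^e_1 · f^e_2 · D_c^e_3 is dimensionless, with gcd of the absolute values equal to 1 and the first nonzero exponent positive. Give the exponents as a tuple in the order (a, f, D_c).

(2, -3, -1)

L: e_1·(1) + e_2·(0) + e_3·(2) = 0
T: e_1·(-2) + e_2·(-1) + e_3·(-1) = 0
Solving this homogeneous linear system for the smallest-integer solution (first nonzero entry positive) gives (2, -3, -1).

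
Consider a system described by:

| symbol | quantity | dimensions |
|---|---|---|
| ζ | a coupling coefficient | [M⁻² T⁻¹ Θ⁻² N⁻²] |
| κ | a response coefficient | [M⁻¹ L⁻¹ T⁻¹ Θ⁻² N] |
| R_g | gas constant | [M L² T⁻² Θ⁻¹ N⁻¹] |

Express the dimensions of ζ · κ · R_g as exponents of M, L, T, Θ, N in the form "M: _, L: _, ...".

Collect each base-dimension exponent across the product:
  M: (-2) + (-1) + (1) = -2
  L: (0) + (-1) + (2) = 1
  T: (-1) + (-1) + (-2) = -4
  Θ: (-2) + (-2) + (-1) = -5
  N: (-2) + (1) + (-1) = -2
So the dimensions are [M⁻² L T⁻⁴ Θ⁻⁵ N⁻²].

M: -2, L: 1, T: -4, Θ: -5, N: -2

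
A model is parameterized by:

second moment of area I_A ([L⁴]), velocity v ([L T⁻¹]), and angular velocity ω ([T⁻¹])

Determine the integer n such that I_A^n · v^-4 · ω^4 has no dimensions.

1

Balance the L exponent: (4)·n from I_A, plus −4·(1) + 4·(0) = -4 from the rest, must sum to zero.
4n − 4 = 0, so n = 1.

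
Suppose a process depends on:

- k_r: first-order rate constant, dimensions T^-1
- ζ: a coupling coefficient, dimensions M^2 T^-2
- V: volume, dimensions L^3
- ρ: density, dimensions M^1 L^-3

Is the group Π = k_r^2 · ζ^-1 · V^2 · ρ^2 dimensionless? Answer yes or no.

Sum the exponent of each base dimension across the product:
  M: 2·[k_r]_M − [ζ]_M + 2·[V]_M + 2·[ρ]_M = 2·(0) − (2) + 2·(0) + 2·(1) = 0
  L: 2·[k_r]_L − [ζ]_L + 2·[V]_L + 2·[ρ]_L = 2·(0) − (0) + 2·(3) + 2·(-3) = 0
  T: 2·[k_r]_T − [ζ]_T + 2·[V]_T + 2·[ρ]_T = 2·(-1) − (-2) + 2·(0) + 2·(0) = 0
All base exponents vanish — dimensionless.

yes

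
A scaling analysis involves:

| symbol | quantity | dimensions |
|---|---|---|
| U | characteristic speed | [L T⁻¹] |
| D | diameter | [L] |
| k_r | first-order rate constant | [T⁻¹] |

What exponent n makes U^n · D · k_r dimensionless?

-1

Balance the L exponent: (1)·n from U, plus (1) + (0) = 1 from the rest, must sum to zero.
n + 1 = 0, so n = -1.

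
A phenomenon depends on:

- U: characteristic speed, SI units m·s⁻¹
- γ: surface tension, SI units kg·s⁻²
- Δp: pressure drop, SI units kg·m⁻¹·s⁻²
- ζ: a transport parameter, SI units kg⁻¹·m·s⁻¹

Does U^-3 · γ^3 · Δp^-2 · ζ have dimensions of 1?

yes

Sum the exponent of each base dimension across the product:
  M: −3·[U]_M + 3·[γ]_M − 2·[Δp]_M + [ζ]_M = −3·(0) + 3·(1) − 2·(1) + (-1) = 0
  L: −3·[U]_L + 3·[γ]_L − 2·[Δp]_L + [ζ]_L = −3·(1) + 3·(0) − 2·(-1) + (1) = 0
  T: −3·[U]_T + 3·[γ]_T − 2·[Δp]_T + [ζ]_T = −3·(-1) + 3·(-2) − 2·(-2) + (-1) = 0
All base exponents vanish — dimensionless.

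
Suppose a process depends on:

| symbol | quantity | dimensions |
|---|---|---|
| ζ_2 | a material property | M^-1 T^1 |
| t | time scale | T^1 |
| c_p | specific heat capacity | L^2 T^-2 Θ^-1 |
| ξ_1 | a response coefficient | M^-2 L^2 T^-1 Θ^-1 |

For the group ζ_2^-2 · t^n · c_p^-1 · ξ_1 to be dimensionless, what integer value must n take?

Balance the T exponent: (1)·n from t, plus −2·(1) − (-2) + (-1) = -1 from the rest, must sum to zero.
n − 1 = 0, so n = 1.

1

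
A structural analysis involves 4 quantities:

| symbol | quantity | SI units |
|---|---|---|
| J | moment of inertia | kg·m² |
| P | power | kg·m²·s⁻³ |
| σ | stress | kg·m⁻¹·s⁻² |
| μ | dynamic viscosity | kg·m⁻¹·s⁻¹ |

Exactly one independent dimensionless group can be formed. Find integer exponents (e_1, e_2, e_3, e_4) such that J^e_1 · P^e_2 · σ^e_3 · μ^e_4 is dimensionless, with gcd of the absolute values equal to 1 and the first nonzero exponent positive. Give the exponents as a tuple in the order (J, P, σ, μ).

M: e_1·(1) + e_2·(1) + e_3·(1) + e_4·(1) = 0
L: e_1·(2) + e_2·(2) + e_3·(-1) + e_4·(-1) = 0
T: e_1·(0) + e_2·(-3) + e_3·(-2) + e_4·(-1) = 0
Solving this homogeneous linear system for the smallest-integer solution (first nonzero entry positive) gives (1, -1, 3, -3).

(1, -1, 3, -3)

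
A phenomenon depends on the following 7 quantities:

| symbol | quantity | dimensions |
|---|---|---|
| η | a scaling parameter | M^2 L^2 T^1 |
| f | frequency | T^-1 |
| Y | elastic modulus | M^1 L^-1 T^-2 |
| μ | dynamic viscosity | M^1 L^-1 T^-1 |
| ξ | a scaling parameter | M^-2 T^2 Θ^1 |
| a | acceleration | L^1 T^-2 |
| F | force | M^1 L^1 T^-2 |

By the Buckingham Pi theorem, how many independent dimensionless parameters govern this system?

3

There are 7 variables and 4 base dimensions (M, L, T, Θ).
The dimension matrix has rank 4.
Independent dimensionless groups: 7 − 4 = 3.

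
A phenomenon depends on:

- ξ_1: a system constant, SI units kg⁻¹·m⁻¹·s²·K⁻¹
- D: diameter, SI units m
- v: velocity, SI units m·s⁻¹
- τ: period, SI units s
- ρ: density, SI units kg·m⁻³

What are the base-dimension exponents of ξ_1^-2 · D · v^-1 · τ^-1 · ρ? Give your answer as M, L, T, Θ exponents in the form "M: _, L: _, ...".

Collect each base-dimension exponent across the product:
  M: −2·(-1) + (0) − (0) − (0) + (1) = 3
  L: −2·(-1) + (1) − (1) − (0) + (-3) = -1
  T: −2·(2) + (0) − (-1) − (1) + (0) = -4
  Θ: −2·(-1) + (0) − (0) − (0) + (0) = 2
So the dimensions are [M³ L⁻¹ T⁻⁴ Θ²].

M: 3, L: -1, T: -4, Θ: 2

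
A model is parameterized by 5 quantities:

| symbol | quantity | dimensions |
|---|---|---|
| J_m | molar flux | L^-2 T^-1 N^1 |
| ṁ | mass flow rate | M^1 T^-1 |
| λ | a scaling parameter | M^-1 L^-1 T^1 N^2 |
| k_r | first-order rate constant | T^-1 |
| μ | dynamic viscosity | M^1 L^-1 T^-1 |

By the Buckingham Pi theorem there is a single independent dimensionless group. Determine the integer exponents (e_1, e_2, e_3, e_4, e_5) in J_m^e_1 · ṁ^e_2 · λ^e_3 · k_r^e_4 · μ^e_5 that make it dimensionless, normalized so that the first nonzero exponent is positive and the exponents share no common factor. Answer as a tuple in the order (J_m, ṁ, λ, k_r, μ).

(2, 2, -1, -2, -3)

M: e_1·(0) + e_2·(1) + e_3·(-1) + e_4·(0) + e_5·(1) = 0
L: e_1·(-2) + e_2·(0) + e_3·(-1) + e_4·(0) + e_5·(-1) = 0
T: e_1·(-1) + e_2·(-1) + e_3·(1) + e_4·(-1) + e_5·(-1) = 0
N: e_1·(1) + e_2·(0) + e_3·(2) + e_4·(0) + e_5·(0) = 0
Solving this homogeneous linear system for the smallest-integer solution (first nonzero entry positive) gives (2, 2, -1, -2, -3).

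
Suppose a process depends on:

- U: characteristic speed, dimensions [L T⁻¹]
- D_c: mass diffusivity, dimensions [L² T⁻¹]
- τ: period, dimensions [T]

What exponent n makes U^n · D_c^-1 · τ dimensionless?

Balance the L exponent: (1)·n from U, plus −(2) + (0) = -2 from the rest, must sum to zero.
n − 2 = 0, so n = 2.

2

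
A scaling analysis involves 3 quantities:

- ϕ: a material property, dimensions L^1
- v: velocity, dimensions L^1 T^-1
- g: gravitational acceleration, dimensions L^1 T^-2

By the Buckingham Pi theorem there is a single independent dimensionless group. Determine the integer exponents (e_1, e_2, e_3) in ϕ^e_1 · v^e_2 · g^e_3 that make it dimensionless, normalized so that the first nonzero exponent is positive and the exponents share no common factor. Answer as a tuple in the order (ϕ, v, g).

(1, -2, 1)

L: e_1·(1) + e_2·(1) + e_3·(1) = 0
T: e_1·(0) + e_2·(-1) + e_3·(-2) = 0
Solving this homogeneous linear system for the smallest-integer solution (first nonzero entry positive) gives (1, -2, 1).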